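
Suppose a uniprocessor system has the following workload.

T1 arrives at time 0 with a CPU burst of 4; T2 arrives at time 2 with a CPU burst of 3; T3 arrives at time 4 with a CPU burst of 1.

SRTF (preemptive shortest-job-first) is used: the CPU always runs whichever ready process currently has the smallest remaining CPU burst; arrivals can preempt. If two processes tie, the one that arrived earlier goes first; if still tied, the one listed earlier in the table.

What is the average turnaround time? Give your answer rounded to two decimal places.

3.67

Gantt: | T1 0-4 | T3 4-5 | T2 5-8 |
Completion: T1=4  T2=8  T3=5
Turnaround (C−A): T1=4  T2=6  T3=1
Turnaround times: T1=4, T2=6, T3=1
Average turnaround = (4+6+1) / 3 = 11/3 = 3.67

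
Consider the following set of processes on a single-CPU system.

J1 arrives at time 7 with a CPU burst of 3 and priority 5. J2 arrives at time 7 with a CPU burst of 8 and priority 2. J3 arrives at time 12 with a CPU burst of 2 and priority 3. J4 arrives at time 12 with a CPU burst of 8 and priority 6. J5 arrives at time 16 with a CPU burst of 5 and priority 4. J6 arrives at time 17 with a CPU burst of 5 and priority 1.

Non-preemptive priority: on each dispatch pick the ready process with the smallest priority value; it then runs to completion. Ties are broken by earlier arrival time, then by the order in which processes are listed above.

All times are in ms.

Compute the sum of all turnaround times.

Schedule: | idle 0-7 | J2 7-15 | J3 15-17 | J6 17-22 | J5 22-27 | J1 27-30 | J4 30-38 |
Completion: J1=30  J2=15  J3=17  J4=38  J5=27  J6=22
Turnaround (C−A): J1=23  J2=8  J3=5  J4=26  J5=11  J6=5
Turnaround = completion − arrival: J1=23, J2=8, J3=5, J4=26, J5=11, J6=5
Total turnaround = 23 + 8 + 5 + 26 + 11 + 5 = 78

78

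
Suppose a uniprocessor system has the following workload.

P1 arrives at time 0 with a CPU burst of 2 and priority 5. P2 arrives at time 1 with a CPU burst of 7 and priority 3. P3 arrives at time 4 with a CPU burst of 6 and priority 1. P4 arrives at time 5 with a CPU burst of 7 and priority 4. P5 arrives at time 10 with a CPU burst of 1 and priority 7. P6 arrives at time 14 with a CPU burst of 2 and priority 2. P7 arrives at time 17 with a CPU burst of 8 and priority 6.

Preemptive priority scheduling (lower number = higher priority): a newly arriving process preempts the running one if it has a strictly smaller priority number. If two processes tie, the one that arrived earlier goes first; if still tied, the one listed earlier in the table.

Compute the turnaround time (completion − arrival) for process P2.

13

Timeline: | P1 0-1 | P2 1-4 | P3 4-10 | P2 10-14 | P6 14-16 | P4 16-23 | P1 23-24 | P7 24-32 | P5 32-33 |
Completion: P1=24  P2=14  P3=10  P4=23  P5=33  P6=16  P7=32
Turnaround(P2) = completion − arrival = 14 − 1 = 13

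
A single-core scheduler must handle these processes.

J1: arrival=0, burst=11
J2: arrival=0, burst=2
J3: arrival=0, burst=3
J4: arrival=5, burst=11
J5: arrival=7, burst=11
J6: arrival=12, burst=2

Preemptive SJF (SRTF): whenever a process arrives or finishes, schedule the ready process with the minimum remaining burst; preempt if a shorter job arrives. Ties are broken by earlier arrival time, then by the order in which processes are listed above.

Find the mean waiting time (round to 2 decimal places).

7.33

Gantt: | J2 0-2 | J3 2-5 | J1 5-12 | J6 12-14 | J1 14-18 | J4 18-29 | J5 29-40 |
Completion: J1=18  J2=2  J3=5  J4=29  J5=40  J6=14
Turnaround (C−A): J1=18  J2=2  J3=5  J4=24  J5=33  J6=2
Waiting times: J1=7, J2=0, J3=2, J4=13, J5=22, J6=0
Average waiting = (7+0+2+13+22+0) / 6 = 44/6 = 7.33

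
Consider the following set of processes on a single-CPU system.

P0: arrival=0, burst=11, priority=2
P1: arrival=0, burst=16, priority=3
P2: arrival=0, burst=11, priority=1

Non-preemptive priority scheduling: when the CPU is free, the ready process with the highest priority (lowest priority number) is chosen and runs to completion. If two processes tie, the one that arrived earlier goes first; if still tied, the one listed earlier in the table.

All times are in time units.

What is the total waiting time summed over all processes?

33

Timeline: | P2 0-11 | P0 11-22 | P1 22-38 |
Completion: P0=22  P1=38  P2=11
Waiting = turnaround − burst: P0=11, P1=22, P2=0
Total waiting = 11 + 22 + 0 = 33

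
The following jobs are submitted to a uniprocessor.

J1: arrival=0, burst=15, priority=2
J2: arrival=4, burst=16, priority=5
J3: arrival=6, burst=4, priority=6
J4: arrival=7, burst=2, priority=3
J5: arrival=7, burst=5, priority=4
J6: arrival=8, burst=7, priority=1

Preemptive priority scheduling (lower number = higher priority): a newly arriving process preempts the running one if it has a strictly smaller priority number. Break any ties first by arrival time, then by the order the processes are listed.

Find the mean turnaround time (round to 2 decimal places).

Timeline: | J1 0-8 | J6 8-15 | J1 15-22 | J4 22-24 | J5 24-29 | J2 29-45 | J3 45-49 |
Completion: J1=22  J2=45  J3=49  J4=24  J5=29  J6=15
Turnaround times: J1=22, J2=41, J3=43, J4=17, J5=22, J6=7
Average turnaround = (22+41+43+17+22+7) / 6 = 152/6 = 25.33

25.33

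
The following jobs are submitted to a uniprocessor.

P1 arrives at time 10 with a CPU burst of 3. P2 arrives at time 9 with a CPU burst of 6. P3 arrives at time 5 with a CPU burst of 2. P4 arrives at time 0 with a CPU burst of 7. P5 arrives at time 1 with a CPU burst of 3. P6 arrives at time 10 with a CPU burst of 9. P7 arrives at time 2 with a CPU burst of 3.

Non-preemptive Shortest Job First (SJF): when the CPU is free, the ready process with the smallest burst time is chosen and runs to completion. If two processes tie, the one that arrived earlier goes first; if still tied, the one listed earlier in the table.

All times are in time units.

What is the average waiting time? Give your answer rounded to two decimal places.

6.86

Gantt: | P4 0-7 | P3 7-9 | P5 9-12 | P7 12-15 | P1 15-18 | P2 18-24 | P6 24-33 |
Completion: P1=18  P2=24  P3=9  P4=7  P5=12  P6=33  P7=15
Turnaround (C−A): P1=8  P2=15  P3=4  P4=7  P5=11  P6=23  P7=13
Waiting times: P1=5, P2=9, P3=2, P4=0, P5=8, P6=14, P7=10
Average waiting = (5+9+2+0+8+14+10) / 7 = 48/7 = 6.86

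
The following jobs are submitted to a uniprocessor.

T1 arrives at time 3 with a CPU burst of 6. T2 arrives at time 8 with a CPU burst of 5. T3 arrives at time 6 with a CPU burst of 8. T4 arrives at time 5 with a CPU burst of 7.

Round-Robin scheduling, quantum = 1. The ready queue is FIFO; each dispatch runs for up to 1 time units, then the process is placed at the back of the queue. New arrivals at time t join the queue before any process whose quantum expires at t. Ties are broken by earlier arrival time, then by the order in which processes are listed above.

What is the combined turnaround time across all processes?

77

Timeline: | idle 0-3 | T1 3-5 | T4 5-6 | T1 6-7 | T3 7-8 | T4 8-9 | T1 9-10 | T2 10-11 | T3 11-12 | T4 12-13 | T1 13-14 | T2 14-15 | T3 15-16 | T4 16-17 | T1 17-18 | T2 18-19 | T3 19-20 | T4 20-21 | T2 21-22 | T3 22-23 | T4 23-24 | T2 24-25 | T3 25-26 | T4 26-27 | T3 27-29 |
Completion: T1=18  T2=25  T3=29  T4=27
Turnaround (C−A): T1=15  T2=17  T3=23  T4=22
Turnaround = completion − arrival: T1=15, T2=17, T3=23, T4=22
Total turnaround = 15 + 17 + 23 + 22 = 77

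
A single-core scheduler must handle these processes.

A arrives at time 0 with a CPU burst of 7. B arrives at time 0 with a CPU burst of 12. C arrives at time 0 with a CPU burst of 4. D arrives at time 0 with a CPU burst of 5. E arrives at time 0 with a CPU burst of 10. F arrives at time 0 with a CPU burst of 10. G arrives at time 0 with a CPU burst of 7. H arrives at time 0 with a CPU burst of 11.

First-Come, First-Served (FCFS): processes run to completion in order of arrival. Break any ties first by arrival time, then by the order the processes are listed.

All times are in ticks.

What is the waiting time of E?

28

Gantt: | A 0-7 | B 7-19 | C 19-23 | D 23-28 | E 28-38 | F 38-48 | G 48-55 | H 55-66 |
Completion: A=7  B=19  C=23  D=28  E=38  F=48  G=55  H=66
Waiting(E) = turnaround − burst = 38 − 10 = 28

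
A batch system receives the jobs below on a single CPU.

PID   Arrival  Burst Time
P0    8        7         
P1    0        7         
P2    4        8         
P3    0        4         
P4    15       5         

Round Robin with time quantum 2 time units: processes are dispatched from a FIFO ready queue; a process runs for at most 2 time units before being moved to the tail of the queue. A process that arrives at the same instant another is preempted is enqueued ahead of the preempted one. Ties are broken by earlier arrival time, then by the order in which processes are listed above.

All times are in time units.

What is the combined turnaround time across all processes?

Gantt: | P1 0-2 | P3 2-4 | P1 4-6 | P2 6-8 | P3 8-10 | P1 10-12 | P0 12-14 | P2 14-16 | P1 16-17 | P0 17-19 | P4 19-21 | P2 21-23 | P0 23-25 | P4 25-27 | P2 27-29 | P0 29-30 | P4 30-31 |
Completion: P0=30  P1=17  P2=29  P3=10  P4=31
Turnaround = completion − arrival: P0=22, P1=17, P2=25, P3=10, P4=16
Total turnaround = 22 + 17 + 25 + 10 + 16 = 90

90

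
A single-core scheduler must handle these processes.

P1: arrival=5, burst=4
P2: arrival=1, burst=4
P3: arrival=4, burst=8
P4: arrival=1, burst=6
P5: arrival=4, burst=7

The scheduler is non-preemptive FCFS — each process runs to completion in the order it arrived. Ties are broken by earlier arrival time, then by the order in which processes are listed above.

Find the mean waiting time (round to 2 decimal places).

9.40

Schedule: | idle 0-1 | P2 1-5 | P4 5-11 | P3 11-19 | P5 19-26 | P1 26-30 |
Completion: P1=30  P2=5  P3=19  P4=11  P5=26
Turnaround (C−A): P1=25  P2=4  P3=15  P4=10  P5=22
Waiting times: P1=21, P2=0, P3=7, P4=4, P5=15
Average waiting = (21+0+7+4+15) / 5 = 47/5 = 9.40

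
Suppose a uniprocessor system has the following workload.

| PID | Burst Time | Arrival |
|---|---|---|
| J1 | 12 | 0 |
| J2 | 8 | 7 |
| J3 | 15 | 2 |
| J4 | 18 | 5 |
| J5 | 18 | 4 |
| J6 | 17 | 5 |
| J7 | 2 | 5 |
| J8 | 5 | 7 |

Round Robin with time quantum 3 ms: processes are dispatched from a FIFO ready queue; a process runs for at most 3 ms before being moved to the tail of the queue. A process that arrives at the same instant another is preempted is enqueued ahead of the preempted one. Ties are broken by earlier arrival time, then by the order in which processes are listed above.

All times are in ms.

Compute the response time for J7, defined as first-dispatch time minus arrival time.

Schedule: | J1 0-3 | J3 3-6 | J1 6-9 | J5 9-12 | J4 12-15 | J6 15-18 | J7 18-20 | J3 20-23 | J2 23-26 | J8 26-29 | J1 29-32 | J5 32-35 | J4 35-38 | J6 38-41 | J3 41-44 | J2 44-47 | J8 47-49 | J1 49-52 | J5 52-55 | J4 55-58 | J6 58-61 | J3 61-64 | J2 64-66 | J5 66-69 | J4 69-72 | J6 72-75 | J3 75-78 | J5 78-81 | J4 81-84 | J6 84-87 | J5 87-90 | J4 90-93 | J6 93-95 |
Completion: J1=52  J2=66  J3=78  J4=93  J5=90  J6=95  J7=20  J8=49
Turnaround (C−A): J1=52  J2=59  J3=76  J4=88  J5=86  J6=90  J7=15  J8=42
Response(J7) = first start − arrival = 18 − 5 = 13

13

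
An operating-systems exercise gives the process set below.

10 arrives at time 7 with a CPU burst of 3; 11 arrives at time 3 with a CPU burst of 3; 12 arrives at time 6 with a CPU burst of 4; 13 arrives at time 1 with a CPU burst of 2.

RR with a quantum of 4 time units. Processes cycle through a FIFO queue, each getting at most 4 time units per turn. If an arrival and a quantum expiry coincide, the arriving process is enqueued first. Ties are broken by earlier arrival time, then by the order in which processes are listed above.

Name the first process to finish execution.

Schedule: | idle 0-1 | 13 1-3 | 11 3-6 | 12 6-10 | 10 10-13 |
Completion: 10=13  11=6  12=10  13=3
Turnaround (C−A): 10=6  11=3  12=4  13=2
Finish order: 13 → 11 → 12 → 10

13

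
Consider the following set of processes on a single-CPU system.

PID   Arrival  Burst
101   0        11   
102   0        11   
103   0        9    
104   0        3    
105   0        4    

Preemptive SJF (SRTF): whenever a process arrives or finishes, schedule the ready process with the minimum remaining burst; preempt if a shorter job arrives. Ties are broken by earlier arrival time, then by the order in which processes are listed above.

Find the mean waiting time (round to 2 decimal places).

10.60

Timeline: | 104 0-3 | 105 3-7 | 103 7-16 | 101 16-27 | 102 27-38 |
Completion: 101=27  102=38  103=16  104=3  105=7
Waiting times: 101=16, 102=27, 103=7, 104=0, 105=3
Average waiting = (16+27+7+0+3) / 5 = 53/5 = 10.60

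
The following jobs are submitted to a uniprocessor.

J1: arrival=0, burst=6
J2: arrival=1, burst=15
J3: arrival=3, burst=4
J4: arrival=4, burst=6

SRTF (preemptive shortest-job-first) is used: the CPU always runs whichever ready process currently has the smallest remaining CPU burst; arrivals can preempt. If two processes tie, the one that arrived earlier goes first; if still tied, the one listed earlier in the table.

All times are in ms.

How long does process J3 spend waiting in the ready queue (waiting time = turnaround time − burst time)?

3

Schedule: | J1 0-6 | J3 6-10 | J4 10-16 | J2 16-31 |
Completion: J1=6  J2=31  J3=10  J4=16
Turnaround (C−A): J1=6  J2=30  J3=7  J4=12
Waiting(J3) = turnaround − burst = 7 − 4 = 3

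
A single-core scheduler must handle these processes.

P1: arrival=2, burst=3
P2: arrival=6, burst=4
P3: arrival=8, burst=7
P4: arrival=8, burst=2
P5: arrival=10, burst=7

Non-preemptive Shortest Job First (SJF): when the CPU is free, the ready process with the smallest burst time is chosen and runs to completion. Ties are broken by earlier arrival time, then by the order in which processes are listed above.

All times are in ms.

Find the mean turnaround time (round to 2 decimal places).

Timeline: | idle 0-2 | P1 2-5 | idle 5-6 | P2 6-10 | P4 10-12 | P3 12-19 | P5 19-26 |
Completion: P1=5  P2=10  P3=19  P4=12  P5=26
Turnaround (C−A): P1=3  P2=4  P3=11  P4=4  P5=16
Turnaround times: P1=3, P2=4, P3=11, P4=4, P5=16
Average turnaround = (3+4+11+4+16) / 5 = 38/5 = 7.60

7.60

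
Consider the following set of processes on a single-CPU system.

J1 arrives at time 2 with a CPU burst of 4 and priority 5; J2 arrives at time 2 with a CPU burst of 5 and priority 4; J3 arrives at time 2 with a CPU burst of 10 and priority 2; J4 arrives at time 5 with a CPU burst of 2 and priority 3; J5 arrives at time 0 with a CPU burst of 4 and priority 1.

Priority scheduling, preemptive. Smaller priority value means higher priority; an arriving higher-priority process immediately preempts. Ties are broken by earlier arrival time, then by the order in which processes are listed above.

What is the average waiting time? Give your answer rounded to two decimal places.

Timeline: | J5 0-4 | J3 4-14 | J4 14-16 | J2 16-21 | J1 21-25 |
Completion: J1=25  J2=21  J3=14  J4=16  J5=4
Turnaround (C−A): J1=23  J2=19  J3=12  J4=11  J5=4
Waiting times: J1=19, J2=14, J3=2, J4=9, J5=0
Average waiting = (19+14+2+9+0) / 5 = 44/5 = 8.80

8.80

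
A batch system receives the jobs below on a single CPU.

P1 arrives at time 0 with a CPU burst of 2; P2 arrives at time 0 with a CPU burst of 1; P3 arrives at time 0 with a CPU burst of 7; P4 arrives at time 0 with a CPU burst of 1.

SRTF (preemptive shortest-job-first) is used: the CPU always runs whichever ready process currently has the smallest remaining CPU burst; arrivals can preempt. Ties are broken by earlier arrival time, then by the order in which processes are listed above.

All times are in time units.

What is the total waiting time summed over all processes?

7

Timeline: | P2 0-1 | P4 1-2 | P1 2-4 | P3 4-11 |
Completion: P1=4  P2=1  P3=11  P4=2
Waiting = turnaround − burst: P1=2, P2=0, P3=4, P4=1
Total waiting = 2 + 0 + 4 + 1 = 7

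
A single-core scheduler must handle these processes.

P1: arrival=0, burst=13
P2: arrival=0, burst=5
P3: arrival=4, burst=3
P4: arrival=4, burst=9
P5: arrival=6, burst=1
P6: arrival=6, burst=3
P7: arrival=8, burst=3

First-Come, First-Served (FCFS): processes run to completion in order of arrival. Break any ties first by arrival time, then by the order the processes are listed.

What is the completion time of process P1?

Timeline: | P1 0-13 | P2 13-18 | P3 18-21 | P4 21-30 | P5 30-31 | P6 31-34 | P7 34-37 |
Completion: P1=13  P2=18  P3=21  P4=30  P5=31  P6=34  P7=37

13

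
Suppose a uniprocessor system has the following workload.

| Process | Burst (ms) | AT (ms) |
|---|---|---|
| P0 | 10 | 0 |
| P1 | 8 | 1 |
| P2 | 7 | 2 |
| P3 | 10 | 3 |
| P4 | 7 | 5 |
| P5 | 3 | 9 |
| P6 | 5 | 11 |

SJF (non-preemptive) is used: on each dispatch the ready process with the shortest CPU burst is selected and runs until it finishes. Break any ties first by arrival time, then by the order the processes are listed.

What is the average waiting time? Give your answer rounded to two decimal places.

15.29

Gantt: | P0 0-10 | P5 10-13 | P6 13-18 | P2 18-25 | P4 25-32 | P1 32-40 | P3 40-50 |
Completion: P0=10  P1=40  P2=25  P3=50  P4=32  P5=13  P6=18
Waiting times: P0=0, P1=31, P2=16, P3=37, P4=20, P5=1, P6=2
Average waiting = (0+31+16+37+20+1+2) / 7 = 107/7 = 15.29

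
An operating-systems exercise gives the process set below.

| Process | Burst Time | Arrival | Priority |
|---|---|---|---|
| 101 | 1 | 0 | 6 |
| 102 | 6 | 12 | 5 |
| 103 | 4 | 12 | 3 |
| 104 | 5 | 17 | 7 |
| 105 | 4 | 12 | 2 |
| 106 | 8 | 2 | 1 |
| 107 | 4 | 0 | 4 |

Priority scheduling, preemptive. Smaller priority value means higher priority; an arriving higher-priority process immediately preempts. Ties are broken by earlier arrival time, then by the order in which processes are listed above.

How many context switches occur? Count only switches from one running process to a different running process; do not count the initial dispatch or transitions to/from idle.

Schedule: | 107 0-2 | 106 2-10 | 107 10-12 | 105 12-16 | 103 16-20 | 102 20-26 | 101 26-27 | 104 27-32 |
Completion: 101=27  102=26  103=20  104=32  105=16  106=10  107=12

7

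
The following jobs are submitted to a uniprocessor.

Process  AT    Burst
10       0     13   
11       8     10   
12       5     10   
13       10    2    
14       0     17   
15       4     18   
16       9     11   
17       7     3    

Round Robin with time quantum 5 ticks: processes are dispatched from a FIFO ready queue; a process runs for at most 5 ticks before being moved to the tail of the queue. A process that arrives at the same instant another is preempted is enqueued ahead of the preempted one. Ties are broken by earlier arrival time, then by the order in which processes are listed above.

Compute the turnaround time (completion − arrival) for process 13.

Timeline: | 10 0-5 | 14 5-10 | 15 10-15 | 12 15-20 | 10 20-25 | 17 25-28 | 11 28-33 | 16 33-38 | 13 38-40 | 14 40-45 | 15 45-50 | 12 50-55 | 10 55-58 | 11 58-63 | 16 63-68 | 14 68-73 | 15 73-78 | 16 78-79 | 14 79-81 | 15 81-84 |
Completion: 10=58  11=63  12=55  13=40  14=81  15=84  16=79  17=28
Turnaround(13) = completion − arrival = 40 − 10 = 30

30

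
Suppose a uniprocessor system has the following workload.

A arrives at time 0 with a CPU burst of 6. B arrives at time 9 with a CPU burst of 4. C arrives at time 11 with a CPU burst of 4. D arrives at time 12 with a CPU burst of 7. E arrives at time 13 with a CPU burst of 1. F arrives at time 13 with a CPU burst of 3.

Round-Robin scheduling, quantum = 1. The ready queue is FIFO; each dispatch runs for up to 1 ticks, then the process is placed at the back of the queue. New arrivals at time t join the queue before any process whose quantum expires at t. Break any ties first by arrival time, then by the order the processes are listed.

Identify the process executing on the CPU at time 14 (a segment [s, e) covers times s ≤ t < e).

Gantt: | A 0-6 | idle 6-9 | B 9-11 | C 11-12 | B 12-13 | D 13-14 | C 14-15 | E 15-16 | F 16-17 | B 17-18 | D 18-19 | C 19-20 | F 20-21 | D 21-22 | C 22-23 | F 23-24 | D 24-28 |
Completion: A=6  B=18  C=23  D=28  E=16  F=24

C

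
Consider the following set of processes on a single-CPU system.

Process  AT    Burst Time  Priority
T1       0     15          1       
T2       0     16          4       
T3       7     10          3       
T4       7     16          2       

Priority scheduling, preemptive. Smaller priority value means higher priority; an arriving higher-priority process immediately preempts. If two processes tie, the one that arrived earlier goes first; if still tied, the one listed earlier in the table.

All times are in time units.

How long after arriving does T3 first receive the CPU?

24

Schedule: | T1 0-15 | T4 15-31 | T3 31-41 | T2 41-57 |
Completion: T1=15  T2=57  T3=41  T4=31
Turnaround (C−A): T1=15  T2=57  T3=34  T4=24
Response(T3) = first start − arrival = 31 − 7 = 24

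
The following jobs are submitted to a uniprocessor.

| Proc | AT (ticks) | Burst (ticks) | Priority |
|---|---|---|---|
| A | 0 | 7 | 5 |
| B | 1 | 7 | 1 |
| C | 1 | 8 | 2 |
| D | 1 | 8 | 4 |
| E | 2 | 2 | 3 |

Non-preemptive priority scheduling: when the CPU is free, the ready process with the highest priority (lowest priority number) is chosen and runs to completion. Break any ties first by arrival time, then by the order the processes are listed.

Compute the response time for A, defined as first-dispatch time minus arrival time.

0

Gantt: | A 0-7 | B 7-14 | C 14-22 | E 22-24 | D 24-32 |
Completion: A=7  B=14  C=22  D=32  E=24
Turnaround (C−A): A=7  B=13  C=21  D=31  E=22
Response(A) = first start − arrival = 0 − 0 = 0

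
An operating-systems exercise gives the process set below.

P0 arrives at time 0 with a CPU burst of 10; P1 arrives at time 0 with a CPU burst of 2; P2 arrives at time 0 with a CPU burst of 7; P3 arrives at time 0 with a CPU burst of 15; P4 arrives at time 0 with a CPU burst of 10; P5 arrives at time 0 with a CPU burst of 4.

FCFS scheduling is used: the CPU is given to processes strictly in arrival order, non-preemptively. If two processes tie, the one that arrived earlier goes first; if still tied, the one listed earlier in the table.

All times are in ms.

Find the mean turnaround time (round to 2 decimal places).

27.83

Schedule: | P0 0-10 | P1 10-12 | P2 12-19 | P3 19-34 | P4 34-44 | P5 44-48 |
Completion: P0=10  P1=12  P2=19  P3=34  P4=44  P5=48
Turnaround (C−A): P0=10  P1=12  P2=19  P3=34  P4=44  P5=48
Turnaround times: P0=10, P1=12, P2=19, P3=34, P4=44, P5=48
Average turnaround = (10+12+19+34+44+48) / 6 = 167/6 = 27.83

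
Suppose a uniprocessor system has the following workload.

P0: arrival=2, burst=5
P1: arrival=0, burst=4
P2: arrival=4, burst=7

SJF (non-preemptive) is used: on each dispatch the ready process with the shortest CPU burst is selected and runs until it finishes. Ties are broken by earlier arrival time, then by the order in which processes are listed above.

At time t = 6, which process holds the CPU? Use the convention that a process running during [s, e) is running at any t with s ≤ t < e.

P0

Schedule: | P1 0-4 | P0 4-9 | P2 9-16 |
Completion: P0=9  P1=4  P2=16
Turnaround (C−A): P0=7  P1=4  P2=12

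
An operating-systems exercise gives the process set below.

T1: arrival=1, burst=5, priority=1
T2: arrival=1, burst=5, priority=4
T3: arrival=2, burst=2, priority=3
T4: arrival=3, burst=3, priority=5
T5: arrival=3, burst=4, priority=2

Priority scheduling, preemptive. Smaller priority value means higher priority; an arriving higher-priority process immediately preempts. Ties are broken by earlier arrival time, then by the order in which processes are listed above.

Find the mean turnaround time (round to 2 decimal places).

Schedule: | idle 0-1 | T1 1-6 | T5 6-10 | T3 10-12 | T2 12-17 | T4 17-20 |
Completion: T1=6  T2=17  T3=12  T4=20  T5=10
Turnaround (C−A): T1=5  T2=16  T3=10  T4=17  T5=7
Turnaround times: T1=5, T2=16, T3=10, T4=17, T5=7
Average turnaround = (5+16+10+17+7) / 5 = 55/5 = 11.00

11.00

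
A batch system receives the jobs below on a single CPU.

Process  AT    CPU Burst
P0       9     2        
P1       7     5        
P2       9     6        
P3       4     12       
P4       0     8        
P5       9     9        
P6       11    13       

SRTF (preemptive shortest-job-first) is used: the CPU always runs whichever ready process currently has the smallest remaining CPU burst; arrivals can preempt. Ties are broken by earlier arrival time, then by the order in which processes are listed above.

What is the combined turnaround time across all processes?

133

Gantt: | P4 0-8 | P1 8-9 | P0 9-11 | P1 11-15 | P2 15-21 | P5 21-30 | P3 30-42 | P6 42-55 |
Completion: P0=11  P1=15  P2=21  P3=42  P4=8  P5=30  P6=55
Turnaround (C−A): P0=2  P1=8  P2=12  P3=38  P4=8  P5=21  P6=44
Turnaround = completion − arrival: P0=2, P1=8, P2=12, P3=38, P4=8, P5=21, P6=44
Total turnaround = 2 + 8 + 12 + 38 + 8 + 21 + 44 = 133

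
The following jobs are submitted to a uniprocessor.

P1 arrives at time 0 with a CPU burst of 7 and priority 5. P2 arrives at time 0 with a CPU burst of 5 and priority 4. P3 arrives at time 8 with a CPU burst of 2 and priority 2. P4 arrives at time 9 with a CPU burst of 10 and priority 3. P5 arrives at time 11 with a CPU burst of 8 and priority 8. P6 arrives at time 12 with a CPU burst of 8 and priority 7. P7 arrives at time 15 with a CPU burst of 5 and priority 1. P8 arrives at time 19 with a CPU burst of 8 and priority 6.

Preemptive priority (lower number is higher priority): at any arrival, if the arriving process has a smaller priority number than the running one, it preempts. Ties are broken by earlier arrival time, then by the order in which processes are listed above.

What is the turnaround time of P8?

18

Schedule: | P2 0-5 | P1 5-8 | P3 8-10 | P4 10-15 | P7 15-20 | P4 20-25 | P1 25-29 | P8 29-37 | P6 37-45 | P5 45-53 |
Completion: P1=29  P2=5  P3=10  P4=25  P5=53  P6=45  P7=20  P8=37
Turnaround (C−A): P1=29  P2=5  P3=2  P4=16  P5=42  P6=33  P7=5  P8=18
Turnaround(P8) = completion − arrival = 37 − 19 = 18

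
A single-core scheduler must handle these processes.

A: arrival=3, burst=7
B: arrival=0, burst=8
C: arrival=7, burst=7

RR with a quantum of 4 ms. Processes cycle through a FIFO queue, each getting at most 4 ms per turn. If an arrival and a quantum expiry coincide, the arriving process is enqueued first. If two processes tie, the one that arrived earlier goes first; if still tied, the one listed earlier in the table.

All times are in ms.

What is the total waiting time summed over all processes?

21

Schedule: | B 0-4 | A 4-8 | B 8-12 | C 12-16 | A 16-19 | C 19-22 |
Completion: A=19  B=12  C=22
Turnaround (C−A): A=16  B=12  C=15
Waiting = turnaround − burst: A=9, B=4, C=8
Total waiting = 9 + 4 + 8 = 21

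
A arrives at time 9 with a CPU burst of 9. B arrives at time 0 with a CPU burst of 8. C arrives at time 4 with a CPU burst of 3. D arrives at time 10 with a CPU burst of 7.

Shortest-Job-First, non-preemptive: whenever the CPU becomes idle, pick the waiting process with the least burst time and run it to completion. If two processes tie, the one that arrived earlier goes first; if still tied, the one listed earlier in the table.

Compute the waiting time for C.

Schedule: | B 0-8 | C 8-11 | D 11-18 | A 18-27 |
Completion: A=27  B=8  C=11  D=18
Waiting(C) = turnaround − burst = 7 − 3 = 4

4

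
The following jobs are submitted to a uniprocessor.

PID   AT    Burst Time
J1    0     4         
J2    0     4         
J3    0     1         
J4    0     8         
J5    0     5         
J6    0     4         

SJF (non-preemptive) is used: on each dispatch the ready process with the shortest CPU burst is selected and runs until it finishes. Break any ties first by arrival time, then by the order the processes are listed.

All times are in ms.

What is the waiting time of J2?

5

Timeline: | J3 0-1 | J1 1-5 | J2 5-9 | J6 9-13 | J5 13-18 | J4 18-26 |
Completion: J1=5  J2=9  J3=1  J4=26  J5=18  J6=13
Waiting(J2) = turnaround − burst = 9 − 4 = 5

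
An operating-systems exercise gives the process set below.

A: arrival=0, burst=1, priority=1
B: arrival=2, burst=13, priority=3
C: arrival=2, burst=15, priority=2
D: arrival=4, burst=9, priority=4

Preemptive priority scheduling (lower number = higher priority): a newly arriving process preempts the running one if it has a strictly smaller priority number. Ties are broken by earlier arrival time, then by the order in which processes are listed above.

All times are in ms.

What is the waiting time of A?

0

Schedule: | A 0-1 | idle 1-2 | C 2-17 | B 17-30 | D 30-39 |
Completion: A=1  B=30  C=17  D=39
Waiting(A) = turnaround − burst = 1 − 1 = 0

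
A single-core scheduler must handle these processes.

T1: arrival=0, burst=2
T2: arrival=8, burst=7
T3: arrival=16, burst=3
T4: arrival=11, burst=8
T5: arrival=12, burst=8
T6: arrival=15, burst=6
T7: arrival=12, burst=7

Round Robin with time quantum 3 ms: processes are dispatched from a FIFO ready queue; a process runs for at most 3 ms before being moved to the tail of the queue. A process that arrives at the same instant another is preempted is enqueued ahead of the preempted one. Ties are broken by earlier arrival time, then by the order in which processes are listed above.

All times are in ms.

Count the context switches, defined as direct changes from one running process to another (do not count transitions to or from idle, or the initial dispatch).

Gantt: | T1 0-2 | idle 2-8 | T2 8-11 | T4 11-14 | T2 14-17 | T5 17-20 | T7 20-23 | T4 23-26 | T6 26-29 | T3 29-32 | T2 32-33 | T5 33-36 | T7 36-39 | T4 39-41 | T6 41-44 | T5 44-46 | T7 46-47 |
Completion: T1=2  T2=33  T3=32  T4=41  T5=46  T6=44  T7=47
Turnaround (C−A): T1=2  T2=25  T3=16  T4=30  T5=34  T6=29  T7=35

14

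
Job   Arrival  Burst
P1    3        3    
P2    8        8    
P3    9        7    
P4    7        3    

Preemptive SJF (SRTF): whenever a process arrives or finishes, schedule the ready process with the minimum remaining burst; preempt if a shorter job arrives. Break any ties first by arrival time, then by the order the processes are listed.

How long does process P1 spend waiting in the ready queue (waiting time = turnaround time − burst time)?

Schedule: | idle 0-3 | P1 3-6 | idle 6-7 | P4 7-10 | P3 10-17 | P2 17-25 |
Completion: P1=6  P2=25  P3=17  P4=10
Turnaround (C−A): P1=3  P2=17  P3=8  P4=3
Waiting(P1) = turnaround − burst = 3 − 3 = 0

0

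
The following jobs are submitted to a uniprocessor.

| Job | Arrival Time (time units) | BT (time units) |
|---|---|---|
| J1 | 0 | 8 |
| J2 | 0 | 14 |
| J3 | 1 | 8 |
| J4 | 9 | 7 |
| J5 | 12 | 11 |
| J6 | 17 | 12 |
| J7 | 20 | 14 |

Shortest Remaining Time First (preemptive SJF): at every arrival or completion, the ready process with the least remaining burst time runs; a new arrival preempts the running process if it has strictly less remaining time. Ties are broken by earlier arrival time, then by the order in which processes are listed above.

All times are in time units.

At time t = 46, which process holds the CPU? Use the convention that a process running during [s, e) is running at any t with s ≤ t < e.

Timeline: | J1 0-8 | J3 8-16 | J4 16-23 | J5 23-34 | J6 34-46 | J2 46-60 | J7 60-74 |
Completion: J1=8  J2=60  J3=16  J4=23  J5=34  J6=46  J7=74
Turnaround (C−A): J1=8  J2=60  J3=15  J4=14  J5=22  J6=29  J7=54

J2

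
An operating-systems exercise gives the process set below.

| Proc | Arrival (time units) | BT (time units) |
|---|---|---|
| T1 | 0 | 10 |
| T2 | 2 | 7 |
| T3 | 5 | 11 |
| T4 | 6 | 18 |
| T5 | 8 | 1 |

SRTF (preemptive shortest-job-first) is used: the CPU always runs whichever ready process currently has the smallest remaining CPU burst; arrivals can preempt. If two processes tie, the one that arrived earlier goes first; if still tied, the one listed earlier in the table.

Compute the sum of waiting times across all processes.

45

Gantt: | T1 0-2 | T2 2-9 | T5 9-10 | T1 10-18 | T3 18-29 | T4 29-47 |
Completion: T1=18  T2=9  T3=29  T4=47  T5=10
Turnaround (C−A): T1=18  T2=7  T3=24  T4=41  T5=2
Waiting = turnaround − burst: T1=8, T2=0, T3=13, T4=23, T5=1
Total waiting = 8 + 0 + 13 + 23 + 1 = 45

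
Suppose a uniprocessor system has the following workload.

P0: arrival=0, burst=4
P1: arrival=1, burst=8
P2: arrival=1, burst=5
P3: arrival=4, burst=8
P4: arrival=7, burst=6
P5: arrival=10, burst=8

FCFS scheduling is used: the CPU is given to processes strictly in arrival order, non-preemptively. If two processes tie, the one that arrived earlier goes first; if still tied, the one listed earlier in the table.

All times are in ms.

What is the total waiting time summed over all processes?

Gantt: | P0 0-4 | P1 4-12 | P2 12-17 | P3 17-25 | P4 25-31 | P5 31-39 |
Completion: P0=4  P1=12  P2=17  P3=25  P4=31  P5=39
Turnaround (C−A): P0=4  P1=11  P2=16  P3=21  P4=24  P5=29
Waiting = turnaround − burst: P0=0, P1=3, P2=11, P3=13, P4=18, P5=21
Total waiting = 0 + 3 + 11 + 13 + 18 + 21 = 66

66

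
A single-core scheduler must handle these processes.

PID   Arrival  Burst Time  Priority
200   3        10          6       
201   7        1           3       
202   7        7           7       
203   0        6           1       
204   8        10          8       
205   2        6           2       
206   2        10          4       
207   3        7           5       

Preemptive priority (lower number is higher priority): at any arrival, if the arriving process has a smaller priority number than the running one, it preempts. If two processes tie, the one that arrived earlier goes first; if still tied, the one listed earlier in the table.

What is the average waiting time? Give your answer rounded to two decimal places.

Gantt: | 203 0-6 | 205 6-12 | 201 12-13 | 206 13-23 | 207 23-30 | 200 30-40 | 202 40-47 | 204 47-57 |
Completion: 200=40  201=13  202=47  203=6  204=57  205=12  206=23  207=30
Waiting times: 200=27, 201=5, 202=33, 203=0, 204=39, 205=4, 206=11, 207=20
Average waiting = (27+5+33+0+39+4+11+20) / 8 = 139/8 = 17.38

17.38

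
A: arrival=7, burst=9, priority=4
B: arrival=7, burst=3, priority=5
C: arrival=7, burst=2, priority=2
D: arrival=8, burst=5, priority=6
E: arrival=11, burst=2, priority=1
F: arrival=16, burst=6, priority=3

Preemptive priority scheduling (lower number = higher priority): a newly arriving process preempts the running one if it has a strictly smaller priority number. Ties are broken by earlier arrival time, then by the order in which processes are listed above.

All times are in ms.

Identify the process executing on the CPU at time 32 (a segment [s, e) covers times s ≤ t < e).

D

Gantt: | idle 0-7 | C 7-9 | A 9-11 | E 11-13 | A 13-16 | F 16-22 | A 22-26 | B 26-29 | D 29-34 |
Completion: A=26  B=29  C=9  D=34  E=13  F=22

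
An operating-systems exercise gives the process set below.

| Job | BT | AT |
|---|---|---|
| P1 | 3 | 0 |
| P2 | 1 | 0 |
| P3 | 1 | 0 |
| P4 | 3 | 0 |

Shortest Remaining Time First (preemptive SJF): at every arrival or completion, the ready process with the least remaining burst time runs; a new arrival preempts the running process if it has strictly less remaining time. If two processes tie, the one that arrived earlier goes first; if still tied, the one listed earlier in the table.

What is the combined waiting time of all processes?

8

Timeline: | P2 0-1 | P3 1-2 | P1 2-5 | P4 5-8 |
Completion: P1=5  P2=1  P3=2  P4=8
Turnaround (C−A): P1=5  P2=1  P3=2  P4=8
Waiting = turnaround − burst: P1=2, P2=0, P3=1, P4=5
Total waiting = 2 + 0 + 1 + 5 = 8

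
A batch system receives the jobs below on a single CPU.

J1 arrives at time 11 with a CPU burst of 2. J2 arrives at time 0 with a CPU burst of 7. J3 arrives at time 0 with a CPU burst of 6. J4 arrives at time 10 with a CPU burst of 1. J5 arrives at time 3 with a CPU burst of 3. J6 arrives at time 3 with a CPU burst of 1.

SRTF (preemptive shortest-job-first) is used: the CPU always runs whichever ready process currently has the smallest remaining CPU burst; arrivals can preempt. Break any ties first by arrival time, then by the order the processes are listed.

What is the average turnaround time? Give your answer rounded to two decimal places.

6.33

Schedule: | J3 0-3 | J6 3-4 | J3 4-7 | J5 7-10 | J4 10-11 | J1 11-13 | J2 13-20 |
Completion: J1=13  J2=20  J3=7  J4=11  J5=10  J6=4
Turnaround (C−A): J1=2  J2=20  J3=7  J4=1  J5=7  J6=1
Turnaround times: J1=2, J2=20, J3=7, J4=1, J5=7, J6=1
Average turnaround = (2+20+7+1+7+1) / 6 = 38/6 = 6.33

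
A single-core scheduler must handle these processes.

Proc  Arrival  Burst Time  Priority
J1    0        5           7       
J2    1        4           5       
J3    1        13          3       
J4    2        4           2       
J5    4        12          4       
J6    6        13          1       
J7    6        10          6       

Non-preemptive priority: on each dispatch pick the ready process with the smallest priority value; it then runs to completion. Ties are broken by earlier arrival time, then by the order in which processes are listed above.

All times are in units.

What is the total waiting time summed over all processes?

149

Gantt: | J1 0-5 | J4 5-9 | J6 9-22 | J3 22-35 | J5 35-47 | J2 47-51 | J7 51-61 |
Completion: J1=5  J2=51  J3=35  J4=9  J5=47  J6=22  J7=61
Waiting = turnaround − burst: J1=0, J2=46, J3=21, J4=3, J5=31, J6=3, J7=45
Total waiting = 0 + 46 + 21 + 3 + 31 + 3 + 45 = 149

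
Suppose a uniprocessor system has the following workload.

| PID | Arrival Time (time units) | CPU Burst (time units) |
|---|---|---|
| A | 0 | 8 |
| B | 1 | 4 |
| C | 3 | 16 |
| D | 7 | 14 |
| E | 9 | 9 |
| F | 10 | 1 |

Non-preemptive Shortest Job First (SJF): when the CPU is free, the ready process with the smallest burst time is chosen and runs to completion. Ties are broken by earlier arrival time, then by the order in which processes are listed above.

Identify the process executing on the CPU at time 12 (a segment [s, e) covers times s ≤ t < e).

Gantt: | A 0-8 | B 8-12 | F 12-13 | E 13-22 | D 22-36 | C 36-52 |
Completion: A=8  B=12  C=52  D=36  E=22  F=13

F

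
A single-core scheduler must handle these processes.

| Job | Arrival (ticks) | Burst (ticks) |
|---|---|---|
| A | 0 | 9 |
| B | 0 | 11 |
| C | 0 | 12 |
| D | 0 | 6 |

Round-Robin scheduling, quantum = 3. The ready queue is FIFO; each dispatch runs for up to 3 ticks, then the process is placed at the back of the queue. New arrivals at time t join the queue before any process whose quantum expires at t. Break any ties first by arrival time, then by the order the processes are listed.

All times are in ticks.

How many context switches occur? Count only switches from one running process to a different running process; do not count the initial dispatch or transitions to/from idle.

12

Timeline: | A 0-3 | B 3-6 | C 6-9 | D 9-12 | A 12-15 | B 15-18 | C 18-21 | D 21-24 | A 24-27 | B 27-30 | C 30-33 | B 33-35 | C 35-38 |
Completion: A=27  B=35  C=38  D=24
Turnaround (C−A): A=27  B=35  C=38  D=24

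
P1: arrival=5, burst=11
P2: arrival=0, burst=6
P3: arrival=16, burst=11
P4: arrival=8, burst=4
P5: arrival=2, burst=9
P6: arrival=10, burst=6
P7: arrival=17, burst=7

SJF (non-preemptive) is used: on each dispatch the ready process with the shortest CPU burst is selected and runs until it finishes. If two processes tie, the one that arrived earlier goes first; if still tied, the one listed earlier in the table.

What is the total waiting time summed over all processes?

Schedule: | P2 0-6 | P5 6-15 | P4 15-19 | P6 19-25 | P7 25-32 | P1 32-43 | P3 43-54 |
Completion: P1=43  P2=6  P3=54  P4=19  P5=15  P6=25  P7=32
Turnaround (C−A): P1=38  P2=6  P3=38  P4=11  P5=13  P6=15  P7=15
Waiting = turnaround − burst: P1=27, P2=0, P3=27, P4=7, P5=4, P6=9, P7=8
Total waiting = 27 + 0 + 27 + 7 + 4 + 9 + 8 = 82

82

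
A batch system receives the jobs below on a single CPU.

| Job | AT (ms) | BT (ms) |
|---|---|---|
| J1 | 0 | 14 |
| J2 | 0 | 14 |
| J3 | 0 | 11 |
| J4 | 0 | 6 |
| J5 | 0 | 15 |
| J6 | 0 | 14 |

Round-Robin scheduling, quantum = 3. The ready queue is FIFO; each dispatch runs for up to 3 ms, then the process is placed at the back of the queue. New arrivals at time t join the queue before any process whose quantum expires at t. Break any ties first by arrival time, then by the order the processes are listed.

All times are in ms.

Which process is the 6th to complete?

J6

Schedule: | J1 0-3 | J2 3-6 | J3 6-9 | J4 9-12 | J5 12-15 | J6 15-18 | J1 18-21 | J2 21-24 | J3 24-27 | J4 27-30 | J5 30-33 | J6 33-36 | J1 36-39 | J2 39-42 | J3 42-45 | J5 45-48 | J6 48-51 | J1 51-54 | J2 54-57 | J3 57-59 | J5 59-62 | J6 62-65 | J1 65-67 | J2 67-69 | J5 69-72 | J6 72-74 |
Completion: J1=67  J2=69  J3=59  J4=30  J5=72  J6=74
Turnaround (C−A): J1=67  J2=69  J3=59  J4=30  J5=72  J6=74
Finish order: J4 → J3 → J1 → J2 → J5 → J6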